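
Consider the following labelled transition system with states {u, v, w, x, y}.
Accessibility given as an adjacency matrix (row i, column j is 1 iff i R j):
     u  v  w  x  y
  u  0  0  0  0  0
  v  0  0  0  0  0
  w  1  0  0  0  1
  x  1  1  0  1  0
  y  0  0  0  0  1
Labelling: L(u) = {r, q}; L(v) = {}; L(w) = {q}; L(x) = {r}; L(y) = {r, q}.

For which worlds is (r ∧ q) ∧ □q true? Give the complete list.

Let φ = (r ∧ q) ∧ □q. Evaluate φ at each world:
  u (successors ∅): φ is true.
  v (successors ∅): φ is false.
  w (successors {u, y}): φ is false.
  x (successors {u, v, x}): φ is false.
  y (successors {y}): φ is true.
For instance, at x:
  At x: r ∧ q is false, □q is false, so (r ∧ q) ∧ □q is false.
    At x: □q requires q at every successor {u, v, x}.
      q fails at v, so □q is false at x.
Satisfying worlds: {u, y}

u, y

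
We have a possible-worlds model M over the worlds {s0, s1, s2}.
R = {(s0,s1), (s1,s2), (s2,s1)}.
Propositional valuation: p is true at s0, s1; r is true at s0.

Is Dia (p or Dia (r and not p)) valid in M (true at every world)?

No

Let φ = Dia (p or Dia (r and not p)). Evaluate φ at each world:
  s0 (successors {s1}): φ is true.
  s1 (successors {s2}): φ is false.
  s2 (successors {s1}): φ is true.
Detail at s1 (counterexample):
  At s1: Dia (p or Dia (r and not p)) requires p or Dia (r and not p) at some successor in {s2}.
    At s2: p or Dia (r and not p) is false.
  So Dia (p or Dia (r and not p)) is false at s1.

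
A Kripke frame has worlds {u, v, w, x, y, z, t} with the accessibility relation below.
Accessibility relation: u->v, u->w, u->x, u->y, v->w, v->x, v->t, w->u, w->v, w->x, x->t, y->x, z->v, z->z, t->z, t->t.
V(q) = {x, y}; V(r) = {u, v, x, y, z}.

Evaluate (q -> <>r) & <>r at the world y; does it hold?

Yes

Recall that <>ψ holds at a world iff ψ holds at some accessible world.
At y: q -> <>r is true, <>r is true, so (q -> <>r) & <>r is true.
  At y: q is true, <>r is true, so q -> <>r is true.
    At y: <>r requires r at some successor in {x}.
      r holds at x, so <>r is true at y.
  At y: <>r requires r at some successor in {x}.
    r holds at x, so <>r is true at y.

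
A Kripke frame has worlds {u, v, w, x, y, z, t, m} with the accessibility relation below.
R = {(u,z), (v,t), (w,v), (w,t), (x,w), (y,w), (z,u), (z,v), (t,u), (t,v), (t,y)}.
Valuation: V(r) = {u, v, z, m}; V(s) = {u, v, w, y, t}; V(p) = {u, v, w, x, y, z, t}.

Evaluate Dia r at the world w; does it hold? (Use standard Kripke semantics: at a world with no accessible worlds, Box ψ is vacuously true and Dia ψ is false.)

Yes

At w: Dia r requires r at some successor in {v, t}.
  r holds at v, so Dia r is true at w.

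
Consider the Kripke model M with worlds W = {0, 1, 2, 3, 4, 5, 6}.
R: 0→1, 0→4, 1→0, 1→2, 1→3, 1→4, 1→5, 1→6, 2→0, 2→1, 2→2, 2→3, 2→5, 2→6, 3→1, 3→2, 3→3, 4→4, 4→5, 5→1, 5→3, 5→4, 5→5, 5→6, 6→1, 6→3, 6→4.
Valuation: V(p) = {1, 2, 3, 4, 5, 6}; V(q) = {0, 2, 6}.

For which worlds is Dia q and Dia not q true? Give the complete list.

1, 2, 3, 5

Recall that Dia ψ holds at a world iff ψ holds at some accessible world.
Let φ = Dia q and Dia not q. Evaluate φ at each world:
  0 (successors {1, 4}): φ is false.
  1 (successors {0, 2, 3, 4, 5, 6}): φ is true.
  2 (successors {0, 1, 2, 3, 5, 6}): φ is true.
  3 (successors {1, 2, 3}): φ is true.
  4 (successors {4, 5}): φ is false.
  5 (successors {1, 3, 4, 5, 6}): φ is true.
  6 (successors {1, 3, 4}): φ is false.
For instance, at 3:
  At 3: Dia q is true, Dia not q is true, so Dia q and Dia not q is true.
    At 3: Dia q requires q at some successor in {1, 2, 3}.
      q holds at 2, so Dia q is true at 3.
    At 3: Dia not q requires not q at some successor in {1, 2, 3}.
      not q holds at 1, so Dia not q is true at 3.
Satisfying worlds: {1, 2, 3, 5}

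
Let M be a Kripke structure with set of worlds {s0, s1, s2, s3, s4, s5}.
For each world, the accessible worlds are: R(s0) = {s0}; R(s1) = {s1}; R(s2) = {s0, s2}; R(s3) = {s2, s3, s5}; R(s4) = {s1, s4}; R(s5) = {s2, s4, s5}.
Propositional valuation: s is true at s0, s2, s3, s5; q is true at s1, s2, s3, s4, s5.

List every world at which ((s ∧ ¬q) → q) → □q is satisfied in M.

Let φ = ((s ∧ ¬q) → q) → □q. Evaluate φ at each world:
  s0 (successors {s0}): φ is true.
  s1 (successors {s1}): φ is true.
  s2 (successors {s0, s2}): φ is false.
  s3 (successors {s2, s3, s5}): φ is true.
  s4 (successors {s1, s4}): φ is true.
  s5 (successors {s2, s4, s5}): φ is true.
For instance, at s3:
  At s3: (s ∧ ¬q) → q is true, □q is true, so ((s ∧ ¬q) → q) → □q is true.
    At s3: □q requires q at every successor {s2, s3, s5}.
      At s2: q is true.
      At s3: q is true.
      At s5: q is true.
    So □q is true at s3.
Satisfying worlds: {s0, s1, s3, s4, s5}

s0, s1, s3, s4, s5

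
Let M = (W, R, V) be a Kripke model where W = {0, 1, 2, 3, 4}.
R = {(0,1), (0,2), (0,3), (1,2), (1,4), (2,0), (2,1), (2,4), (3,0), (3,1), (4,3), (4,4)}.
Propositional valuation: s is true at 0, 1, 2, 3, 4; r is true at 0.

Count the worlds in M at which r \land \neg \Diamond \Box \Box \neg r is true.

Recall that \Box ψ holds at a world iff ψ holds at every accessible world, and \Diamond ψ holds iff ψ holds at some accessible world.
Let φ = r \land \neg \Diamond \Box \Box \neg r. Evaluate φ at each world:
  0 (successors {1, 2, 3}): φ is false.
  1 (successors {2, 4}): φ is false.
  2 (successors {0, 1, 4}): φ is false.
  3 (successors {0, 1}): φ is false.
  4 (successors {3, 4}): φ is false.
For instance, at 1:
  At 1: r is false, \neg \Diamond \Box \Box \neg r is false, so r \land \neg \Diamond \Box \Box \neg r is false.
    At 1: \Diamond \Box \Box \neg r is true, so \neg \Diamond \Box \Box \neg r is false.
      At 1: \Diamond \Box \Box \neg r requires \Box \Box \neg r at some successor in {2, 4}.
        \Box \Box \neg r holds at 2, so \Diamond \Box \Box \neg r is true at 1.
Satisfying worlds: none.

0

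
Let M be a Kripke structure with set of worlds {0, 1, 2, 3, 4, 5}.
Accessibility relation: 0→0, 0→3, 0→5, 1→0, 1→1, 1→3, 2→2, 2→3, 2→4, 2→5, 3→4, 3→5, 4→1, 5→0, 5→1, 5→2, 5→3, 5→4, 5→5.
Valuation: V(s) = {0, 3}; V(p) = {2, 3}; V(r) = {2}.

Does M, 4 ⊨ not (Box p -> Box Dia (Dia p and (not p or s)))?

No

At 4: Box p -> Box Dia (Dia p and (not p or s)) is true, so not (Box p -> Box Dia (Dia p and (not p or s))) is false.
  At 4: Box p is false, Box Dia (Dia p and (not p or s)) is true, so Box p -> Box Dia (Dia p and (not p or s)) is true.
    At 4: Box p requires p at every successor {1}.
      p fails at 1, so Box p is false at 4.
    At 4: Box Dia (Dia p and (not p or s)) requires Dia (Dia p and (not p or s)) at every successor {1}.
      At 1: Dia (Dia p and (not p or s)) is true.
    So Box Dia (Dia p and (not p or s)) is true at 4.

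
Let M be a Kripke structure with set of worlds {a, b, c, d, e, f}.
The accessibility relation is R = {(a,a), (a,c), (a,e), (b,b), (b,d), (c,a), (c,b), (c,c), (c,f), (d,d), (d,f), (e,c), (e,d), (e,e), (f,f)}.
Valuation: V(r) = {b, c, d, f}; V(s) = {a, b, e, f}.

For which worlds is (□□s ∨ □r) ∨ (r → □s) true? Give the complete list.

a, b, d, e, f

Recall that □ψ holds at a world iff ψ holds at every accessible world, and ◇ψ holds iff ψ holds at some accessible world.
Let φ = (□□s ∨ □r) ∨ (r → □s). Evaluate φ at each world:
  a (successors {a, c, e}): φ is true.
  b (successors {b, d}): φ is true.
  c (successors {a, b, c, f}): φ is false.
  d (successors {d, f}): φ is true.
  e (successors {c, d, e}): φ is true.
  f (successors {f}): φ is true.
For instance, at c:
  At c: □□s ∨ □r is false, r → □s is false, so (□□s ∨ □r) ∨ (r → □s) is false.
    At c: □□s is false, □r is false, so □□s ∨ □r is false.
      At c: □□s requires □s at every successor {a, b, c, f}.
        □s fails at a, so □□s is false at c.
      At c: □r requires r at every successor {a, b, c, f}.
        r fails at a, so □r is false at c.
    At c: r is true, □s is false, so r → □s is false.
      At c: □s requires s at every successor {a, b, c, f}.
        s fails at c, so □s is false at c.
Satisfying worlds: {a, b, d, e, f}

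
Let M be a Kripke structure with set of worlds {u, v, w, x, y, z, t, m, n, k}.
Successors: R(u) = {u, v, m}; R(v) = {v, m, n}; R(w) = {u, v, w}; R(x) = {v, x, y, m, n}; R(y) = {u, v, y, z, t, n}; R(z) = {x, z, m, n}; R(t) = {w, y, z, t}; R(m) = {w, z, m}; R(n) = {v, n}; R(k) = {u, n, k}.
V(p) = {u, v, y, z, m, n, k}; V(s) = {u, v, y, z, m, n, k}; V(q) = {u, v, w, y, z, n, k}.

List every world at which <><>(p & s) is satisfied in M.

Recall that <>ψ holds at a world iff ψ holds at some accessible world.
Let φ = <><>(p & s). Evaluate φ at each world:
  u (successors {u, v, m}): φ is true.
  v (successors {v, m, n}): φ is true.
  w (successors {u, v, w}): φ is true.
  x (successors {v, x, y, m, n}): φ is true.
  y (successors {u, v, y, z, t, n}): φ is true.
  z (successors {x, z, m, n}): φ is true.
  t (successors {w, y, z, t}): φ is true.
  m (successors {w, z, m}): φ is true.
  n (successors {v, n}): φ is true.
  k (successors {u, n, k}): φ is true.
For instance, at k:
  At k: <><>(p & s) requires <>(p & s) at some successor in {u, n, k}.
    <>(p & s) holds at u, so <><>(p & s) is true at k.
      At u: <>(p & s) requires p & s at some successor in {u, v, m}.
        p & s holds at u, so <>(p & s) is true at u.
Satisfying worlds: {u, v, w, x, y, z, t, m, n, k}

u, v, w, x, y, z, t, m, n, k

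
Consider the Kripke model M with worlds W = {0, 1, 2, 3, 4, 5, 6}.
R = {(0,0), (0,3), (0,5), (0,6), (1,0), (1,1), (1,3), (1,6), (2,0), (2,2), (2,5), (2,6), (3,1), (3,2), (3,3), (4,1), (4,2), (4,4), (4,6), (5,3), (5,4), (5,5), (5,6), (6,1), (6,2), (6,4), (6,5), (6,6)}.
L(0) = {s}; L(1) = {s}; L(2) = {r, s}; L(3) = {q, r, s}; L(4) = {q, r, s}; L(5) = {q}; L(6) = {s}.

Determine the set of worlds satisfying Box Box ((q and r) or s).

Let φ = Box Box ((q and r) or s). Evaluate φ at each world:
  0 (successors {0, 3, 5, 6}): φ is false.
  1 (successors {0, 1, 3, 6}): φ is false.
  2 (successors {0, 2, 5, 6}): φ is false.
  3 (successors {1, 2, 3}): φ is false.
  4 (successors {1, 2, 4, 6}): φ is false.
  5 (successors {3, 4, 5, 6}): φ is false.
  6 (successors {1, 2, 4, 5, 6}): φ is false.
For instance, at 6:
  At 6: Box Box ((q and r) or s) requires Box ((q and r) or s) at every successor {1, 2, 4, 5, 6}.
    Box ((q and r) or s) fails at 2, so Box Box ((q and r) or s) is false at 6.
      At 2: Box ((q and r) or s) requires (q and r) or s at every successor {0, 2, 5, 6}.
        (q and r) or s fails at 5, so Box ((q and r) or s) is false at 2.
Satisfying worlds: none.

none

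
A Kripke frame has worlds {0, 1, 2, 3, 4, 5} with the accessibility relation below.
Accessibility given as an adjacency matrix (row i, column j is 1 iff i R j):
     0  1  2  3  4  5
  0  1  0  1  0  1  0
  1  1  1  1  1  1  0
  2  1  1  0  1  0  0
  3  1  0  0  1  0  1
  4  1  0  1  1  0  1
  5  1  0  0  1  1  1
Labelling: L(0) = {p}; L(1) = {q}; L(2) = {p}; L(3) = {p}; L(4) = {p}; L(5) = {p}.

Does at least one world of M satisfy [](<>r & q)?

No

Let φ = [](<>r & q). Evaluate φ at each world:
  0 (successors {0, 2, 4}): φ is false.
  1 (successors {0, 1, 2, 3, 4}): φ is false.
  2 (successors {0, 1, 3}): φ is false.
  3 (successors {0, 3, 5}): φ is false.
  4 (successors {0, 2, 3, 5}): φ is false.
  5 (successors {0, 3, 4, 5}): φ is false.
For instance, at 3:
  At 3: [](<>r & q) requires <>r & q at every successor {0, 3, 5}.
    <>r & q fails at 0, so [](<>r & q) is false at 3.
      At 0: <>r is false, q is false, so <>r & q is false.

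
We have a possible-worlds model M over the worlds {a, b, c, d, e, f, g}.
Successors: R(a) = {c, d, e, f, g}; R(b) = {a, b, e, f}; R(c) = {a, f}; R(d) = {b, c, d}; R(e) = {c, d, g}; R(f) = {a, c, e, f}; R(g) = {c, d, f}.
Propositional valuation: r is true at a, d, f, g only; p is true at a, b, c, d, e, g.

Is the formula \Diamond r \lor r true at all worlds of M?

Let φ = \Diamond r \lor r. Evaluate φ at each world:
  a (successors {c, d, e, f, g}): φ is true.
  b (successors {a, b, e, f}): φ is true.
  c (successors {a, f}): φ is true.
  d (successors {b, c, d}): φ is true.
  e (successors {c, d, g}): φ is true.
  f (successors {a, c, e, f}): φ is true.
  g (successors {c, d, f}): φ is true.
For instance, at a:
  At a: \Diamond r is true, r is true, so \Diamond r \lor r is true.
    At a: \Diamond r requires r at some successor in {c, d, e, f, g}.
      r holds at d, so \Diamond r is true at a.

Yes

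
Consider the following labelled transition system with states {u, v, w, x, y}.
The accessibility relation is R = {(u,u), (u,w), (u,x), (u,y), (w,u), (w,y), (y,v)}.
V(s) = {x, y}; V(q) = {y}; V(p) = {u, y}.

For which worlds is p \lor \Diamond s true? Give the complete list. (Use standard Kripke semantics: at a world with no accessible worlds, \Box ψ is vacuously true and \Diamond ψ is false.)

Let φ = p \lor \Diamond s. Evaluate φ at each world:
  u (successors {u, w, x, y}): φ is true.
  v (successors ∅): φ is false.
  w (successors {u, y}): φ is true.
  x (successors ∅): φ is false.
  y (successors {v}): φ is true.
For instance, at y:
  At y: p is true, \Diamond s is false, so p \lor \Diamond s is true.
    At y: \Diamond s requires s at some successor in {v}.
      At v: s is false.
    So \Diamond s is false at y.
Satisfying worlds: {u, w, y}

u, w, y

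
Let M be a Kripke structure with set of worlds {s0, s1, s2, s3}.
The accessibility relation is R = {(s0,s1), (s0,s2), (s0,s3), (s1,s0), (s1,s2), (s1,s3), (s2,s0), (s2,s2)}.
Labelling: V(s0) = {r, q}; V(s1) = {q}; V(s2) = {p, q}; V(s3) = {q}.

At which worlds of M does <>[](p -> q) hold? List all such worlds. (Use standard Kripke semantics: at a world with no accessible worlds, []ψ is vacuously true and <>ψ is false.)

Let φ = <>[](p -> q). Evaluate φ at each world:
  s0 (successors {s1, s2, s3}): φ is true.
  s1 (successors {s0, s2, s3}): φ is true.
  s2 (successors {s0, s2}): φ is true.
  s3 (successors ∅): φ is false.
For instance, at s0:
  At s0: <>[](p -> q) requires [](p -> q) at some successor in {s1, s2, s3}.
    [](p -> q) holds at s1, so <>[](p -> q) is true at s0.
      At s1: [](p -> q) requires p -> q at every successor {s0, s2, s3}.
        At s0: p -> q is true.
        At s2: p -> q is true.
        At s3: p -> q is true.
      So [](p -> q) is true at s1.
Satisfying worlds: {s0, s1, s2}

s0, s1, s2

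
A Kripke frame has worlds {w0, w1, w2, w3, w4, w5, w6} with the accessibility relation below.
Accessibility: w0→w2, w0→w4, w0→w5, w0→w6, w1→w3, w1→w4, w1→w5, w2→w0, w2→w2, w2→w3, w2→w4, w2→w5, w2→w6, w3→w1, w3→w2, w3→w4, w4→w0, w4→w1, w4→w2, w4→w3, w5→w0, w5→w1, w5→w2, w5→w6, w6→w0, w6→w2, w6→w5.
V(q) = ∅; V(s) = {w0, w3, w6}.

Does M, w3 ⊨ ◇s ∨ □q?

No

At w3: ◇s is false, □q is false, so ◇s ∨ □q is false.
  At w3: ◇s requires s at some successor in {w1, w2, w4}.
    At w1: s is false.
    At w2: s is false.
    At w4: s is false.
  So ◇s is false at w3.
  At w3: □q requires q at every successor {w1, w2, w4}.
    q fails at w1, so □q is false at w3.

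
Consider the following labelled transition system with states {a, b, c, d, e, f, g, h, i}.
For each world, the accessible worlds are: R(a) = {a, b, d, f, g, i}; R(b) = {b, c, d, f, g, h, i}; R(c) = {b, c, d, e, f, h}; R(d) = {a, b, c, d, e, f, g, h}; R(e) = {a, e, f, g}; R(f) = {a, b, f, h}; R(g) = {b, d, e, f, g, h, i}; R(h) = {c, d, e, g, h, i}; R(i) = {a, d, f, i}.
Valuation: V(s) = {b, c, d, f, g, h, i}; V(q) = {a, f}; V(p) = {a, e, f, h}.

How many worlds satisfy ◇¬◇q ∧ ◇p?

Let φ = ◇¬◇q ∧ ◇p. Evaluate φ at each world:
  a (successors {a, b, d, f, g, i}): φ is false.
  b (successors {b, c, d, f, g, h, i}): φ is true.
  c (successors {b, c, d, e, f, h}): φ is true.
  d (successors {a, b, c, d, e, f, g, h}): φ is true.
  e (successors {a, e, f, g}): φ is false.
  f (successors {a, b, f, h}): φ is true.
  g (successors {b, d, e, f, g, h, i}): φ is true.
  h (successors {c, d, e, g, h, i}): φ is true.
  i (successors {a, d, f, i}): φ is false.
For instance, at d:
  At d: ◇¬◇q is true, ◇p is true, so ◇¬◇q ∧ ◇p is true.
    At d: ◇¬◇q requires ¬◇q at some successor in {a, b, c, d, e, f, g, h}.
      ¬◇q holds at h, so ◇¬◇q is true at d.
    At d: ◇p requires p at some successor in {a, b, c, d, e, f, g, h}.
      p holds at a, so ◇p is true at d.
Satisfying worlds: {b, c, d, f, g, h}

6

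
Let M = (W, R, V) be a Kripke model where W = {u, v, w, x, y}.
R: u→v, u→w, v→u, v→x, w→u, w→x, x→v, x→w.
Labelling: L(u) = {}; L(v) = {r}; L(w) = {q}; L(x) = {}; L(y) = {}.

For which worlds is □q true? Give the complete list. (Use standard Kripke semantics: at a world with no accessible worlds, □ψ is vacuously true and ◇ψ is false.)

Recall that □ψ holds at a world iff ψ holds at every accessible world, and ◇ψ holds iff ψ holds at some accessible world.
Let φ = □q. Evaluate φ at each world:
  u (successors {v, w}): φ is false.
  v (successors {u, x}): φ is false.
  w (successors {u, x}): φ is false.
  x (successors {v, w}): φ is false.
  y (successors ∅): φ is true.
For instance, at w:
  At w: □q requires q at every successor {u, x}.
    q fails at u, so □q is false at w.
Satisfying worlds: {y}

y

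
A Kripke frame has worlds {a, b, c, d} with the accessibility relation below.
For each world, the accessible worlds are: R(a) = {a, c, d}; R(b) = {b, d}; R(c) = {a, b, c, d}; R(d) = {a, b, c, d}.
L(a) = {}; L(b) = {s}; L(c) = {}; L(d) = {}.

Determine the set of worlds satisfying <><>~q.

a, b, c, d

Let φ = <><>~q. Evaluate φ at each world:
  a (successors {a, c, d}): φ is true.
  b (successors {b, d}): φ is true.
  c (successors {a, b, c, d}): φ is true.
  d (successors {a, b, c, d}): φ is true.
For instance, at b:
  At b: <><>~q requires <>~q at some successor in {b, d}.
    <>~q holds at b, so <><>~q is true at b.
      At b: <>~q requires ~q at some successor in {b, d}.
        ~q holds at b, so <>~q is true at b.
Satisfying worlds: {a, b, c, d}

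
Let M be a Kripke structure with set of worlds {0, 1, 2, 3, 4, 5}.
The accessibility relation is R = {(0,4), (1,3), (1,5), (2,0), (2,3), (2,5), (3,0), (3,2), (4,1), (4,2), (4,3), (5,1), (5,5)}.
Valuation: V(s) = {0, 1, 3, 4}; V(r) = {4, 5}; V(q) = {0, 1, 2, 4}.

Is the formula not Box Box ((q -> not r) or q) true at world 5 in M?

No

At 5: Box Box ((q -> not r) or q) is true, so not Box Box ((q -> not r) or q) is false.
  At 5: Box Box ((q -> not r) or q) requires Box ((q -> not r) or q) at every successor {1, 5}.
      At 1: Box ((q -> not r) or q) requires (q -> not r) or q at every successor {3, 5}.
        At 3: (q -> not r) or q is true.
        At 5: (q -> not r) or q is true.
      So Box ((q -> not r) or q) is true at 1.
      At 5: Box ((q -> not r) or q) requires (q -> not r) or q at every successor {1, 5}.
        At 1: (q -> not r) or q is true.
        At 5: (q -> not r) or q is true.
      So Box ((q -> not r) or q) is true at 5.
  So Box Box ((q -> not r) or q) is true at 5.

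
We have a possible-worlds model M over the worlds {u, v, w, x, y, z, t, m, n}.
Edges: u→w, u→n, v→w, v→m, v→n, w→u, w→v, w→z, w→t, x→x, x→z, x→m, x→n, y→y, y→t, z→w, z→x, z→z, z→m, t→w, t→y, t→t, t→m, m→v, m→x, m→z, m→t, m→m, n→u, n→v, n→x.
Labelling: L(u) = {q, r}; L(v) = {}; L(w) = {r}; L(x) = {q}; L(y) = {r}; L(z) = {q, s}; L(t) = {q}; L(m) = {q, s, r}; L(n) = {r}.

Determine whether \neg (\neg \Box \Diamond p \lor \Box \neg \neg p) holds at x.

At x: \neg \Box \Diamond p \lor \Box \neg \neg p is true, so \neg (\neg \Box \Diamond p \lor \Box \neg \neg p) is false.
  At x: \neg \Box \Diamond p is true, \Box \neg \neg p is false, so \neg \Box \Diamond p \lor \Box \neg \neg p is true.
    At x: \Box \Diamond p is false, so \neg \Box \Diamond p is true.
      At x: \Box \Diamond p requires \Diamond p at every successor {x, z, m, n}.
        \Diamond p fails at x, so \Box \Diamond p is false at x.
    At x: \Box \neg \neg p requires \neg \neg p at every successor {x, z, m, n}.
      \neg \neg p fails at x, so \Box \neg \neg p is false at x.

No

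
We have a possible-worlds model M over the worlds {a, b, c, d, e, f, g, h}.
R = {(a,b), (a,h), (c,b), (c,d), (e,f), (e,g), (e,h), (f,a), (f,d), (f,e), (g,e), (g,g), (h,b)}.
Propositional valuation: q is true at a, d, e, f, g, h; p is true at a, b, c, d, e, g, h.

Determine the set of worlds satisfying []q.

Let φ = []q. Evaluate φ at each world:
  a (successors {b, h}): φ is false.
  b (successors ∅): φ is true.
  c (successors {b, d}): φ is false.
  d (successors ∅): φ is true.
  e (successors {f, g, h}): φ is true.
  f (successors {a, d, e}): φ is true.
  g (successors {e, g}): φ is true.
  h (successors {b}): φ is false.
For instance, at a:
  At a: []q requires q at every successor {b, h}.
    q fails at b, so []q is false at a.
Satisfying worlds: {b, d, e, f, g}

b, d, e, f, g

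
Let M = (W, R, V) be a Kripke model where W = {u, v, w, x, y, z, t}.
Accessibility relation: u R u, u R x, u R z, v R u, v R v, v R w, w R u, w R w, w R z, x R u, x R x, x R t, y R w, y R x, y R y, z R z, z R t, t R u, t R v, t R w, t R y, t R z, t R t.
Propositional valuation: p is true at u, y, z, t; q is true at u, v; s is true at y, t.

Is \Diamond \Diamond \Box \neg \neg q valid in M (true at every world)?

No

Let φ = \Diamond \Diamond \Box \neg \neg q. Evaluate φ at each world:
  u (successors {u, x, z}): φ is false.
  v (successors {u, v, w}): φ is false.
  w (successors {u, w, z}): φ is false.
  x (successors {u, x, t}): φ is false.
  y (successors {w, x, y}): φ is false.
  z (successors {z, t}): φ is false.
  t (successors {u, v, w, y, z, t}): φ is false.
Detail at u (counterexample):
  At u: \Diamond \Diamond \Box \neg \neg q requires \Diamond \Box \neg \neg q at some successor in {u, x, z}.
    At u: \Diamond \Box \neg \neg q is false.
    At x: \Diamond \Box \neg \neg q is false.
    At z: \Diamond \Box \neg \neg q is false.
  So \Diamond \Diamond \Box \neg \neg q is false at u.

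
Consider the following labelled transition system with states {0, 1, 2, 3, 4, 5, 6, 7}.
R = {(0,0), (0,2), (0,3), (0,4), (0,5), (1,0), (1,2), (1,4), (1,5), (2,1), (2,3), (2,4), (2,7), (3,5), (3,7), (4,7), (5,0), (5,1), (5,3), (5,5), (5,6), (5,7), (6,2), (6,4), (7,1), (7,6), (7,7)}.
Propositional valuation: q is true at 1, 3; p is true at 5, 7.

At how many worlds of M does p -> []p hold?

6

Let φ = p -> []p. Evaluate φ at each world:
  0 (successors {0, 2, 3, 4, 5}): φ is true.
  1 (successors {0, 2, 4, 5}): φ is true.
  2 (successors {1, 3, 4, 7}): φ is true.
  3 (successors {5, 7}): φ is true.
  4 (successors {7}): φ is true.
  5 (successors {0, 1, 3, 5, 6, 7}): φ is false.
  6 (successors {2, 4}): φ is true.
  7 (successors {1, 6, 7}): φ is false.
For instance, at 7:
  At 7: p is true, []p is false, so p -> []p is false.
    At 7: []p requires p at every successor {1, 6, 7}.
      p fails at 1, so []p is false at 7.
Satisfying worlds: {0, 1, 2, 3, 4, 6}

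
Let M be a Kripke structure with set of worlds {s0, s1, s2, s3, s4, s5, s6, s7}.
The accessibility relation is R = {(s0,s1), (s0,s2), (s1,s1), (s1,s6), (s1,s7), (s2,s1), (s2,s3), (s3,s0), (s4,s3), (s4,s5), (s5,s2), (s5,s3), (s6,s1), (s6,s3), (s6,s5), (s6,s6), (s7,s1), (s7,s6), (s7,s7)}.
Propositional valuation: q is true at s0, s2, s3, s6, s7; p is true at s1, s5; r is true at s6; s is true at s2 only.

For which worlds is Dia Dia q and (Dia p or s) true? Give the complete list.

s0, s1, s2, s4, s6, s7

Recall that Dia ψ holds at a world iff ψ holds at some accessible world.
Let φ = Dia Dia q and (Dia p or s). Evaluate φ at each world:
  s0 (successors {s1, s2}): φ is true.
  s1 (successors {s1, s6, s7}): φ is true.
  s2 (successors {s1, s3}): φ is true.
  s3 (successors {s0}): φ is false.
  s4 (successors {s3, s5}): φ is true.
  s5 (successors {s2, s3}): φ is false.
  s6 (successors {s1, s3, s5, s6}): φ is true.
  s7 (successors {s1, s6, s7}): φ is true.
For instance, at s1:
  At s1: Dia Dia q is true, Dia p or s is true, so Dia Dia q and (Dia p or s) is true.
    At s1: Dia Dia q requires Dia q at some successor in {s1, s6, s7}.
      Dia q holds at s1, so Dia Dia q is true at s1.
    At s1: Dia p is true, s is false, so Dia p or s is true.
      At s1: Dia p requires p at some successor in {s1, s6, s7}.
        p holds at s1, so Dia p is true at s1.
Satisfying worlds: {s0, s1, s2, s4, s6, s7}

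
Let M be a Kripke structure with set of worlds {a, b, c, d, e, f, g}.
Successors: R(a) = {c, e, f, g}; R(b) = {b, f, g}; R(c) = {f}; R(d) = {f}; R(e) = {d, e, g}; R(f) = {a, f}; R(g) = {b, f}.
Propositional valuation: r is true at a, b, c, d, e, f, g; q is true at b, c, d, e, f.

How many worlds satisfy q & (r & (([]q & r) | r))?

5

Let φ = q & (r & (([]q & r) | r)). Evaluate φ at each world:
  a (successors {c, e, f, g}): φ is false.
  b (successors {b, f, g}): φ is true.
  c (successors {f}): φ is true.
  d (successors {f}): φ is true.
  e (successors {d, e, g}): φ is true.
  f (successors {a, f}): φ is true.
  g (successors {b, f}): φ is false.
For instance, at b:
  At b: q is true, r & (([]q & r) | r) is true, so q & (r & (([]q & r) | r)) is true.
    At b: r is true, ([]q & r) | r is true, so r & (([]q & r) | r) is true.
      At b: []q & r is false, r is true, so ([]q & r) | r is true.
Satisfying worlds: {b, c, d, e, f}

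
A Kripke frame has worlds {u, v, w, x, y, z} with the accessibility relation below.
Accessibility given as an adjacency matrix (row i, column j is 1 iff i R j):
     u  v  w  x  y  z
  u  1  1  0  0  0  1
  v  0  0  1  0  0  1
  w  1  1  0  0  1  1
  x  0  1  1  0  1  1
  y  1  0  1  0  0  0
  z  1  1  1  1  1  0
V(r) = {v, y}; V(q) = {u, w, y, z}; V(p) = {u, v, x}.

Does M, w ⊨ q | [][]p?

Yes

Recall that []ψ holds at a world iff ψ holds at every accessible world, and <>ψ holds iff ψ holds at some accessible world.
At w: q is true, [][]p is false, so q | [][]p is true.
  At w: [][]p requires []p at every successor {u, v, y, z}.
    []p fails at u, so [][]p is false at w.
      At u: []p requires p at every successor {u, v, z}.
        p fails at z, so []p is false at u.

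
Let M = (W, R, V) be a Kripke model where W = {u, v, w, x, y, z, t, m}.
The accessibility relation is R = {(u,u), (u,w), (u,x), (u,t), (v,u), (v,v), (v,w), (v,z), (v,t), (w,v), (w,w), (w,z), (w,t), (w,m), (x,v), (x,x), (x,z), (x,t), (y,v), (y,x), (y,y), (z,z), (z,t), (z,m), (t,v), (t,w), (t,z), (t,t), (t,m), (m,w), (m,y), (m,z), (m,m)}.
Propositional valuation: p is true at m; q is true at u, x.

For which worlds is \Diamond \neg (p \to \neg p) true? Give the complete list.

w, z, t, m

Let φ = \Diamond \neg (p \to \neg p). Evaluate φ at each world:
  u (successors {u, w, x, t}): φ is false.
  v (successors {u, v, w, z, t}): φ is false.
  w (successors {v, w, z, t, m}): φ is true.
  x (successors {v, x, z, t}): φ is false.
  y (successors {v, x, y}): φ is false.
  z (successors {z, t, m}): φ is true.
  t (successors {v, w, z, t, m}): φ is true.
  m (successors {w, y, z, m}): φ is true.
For instance, at z:
  At z: \Diamond \neg (p \to \neg p) requires \neg (p \to \neg p) at some successor in {z, t, m}.
    \neg (p \to \neg p) holds at m, so \Diamond \neg (p \to \neg p) is true at z.
Satisfying worlds: {w, z, t, m}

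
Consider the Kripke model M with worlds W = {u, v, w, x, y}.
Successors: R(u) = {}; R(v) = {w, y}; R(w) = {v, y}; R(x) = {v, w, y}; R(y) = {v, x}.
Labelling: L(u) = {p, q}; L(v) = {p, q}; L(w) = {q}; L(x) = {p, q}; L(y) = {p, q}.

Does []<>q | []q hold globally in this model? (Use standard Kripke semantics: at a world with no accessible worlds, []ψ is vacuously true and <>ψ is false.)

Yes

Let φ = []<>q | []q. Evaluate φ at each world:
  u (successors ∅): φ is true.
  v (successors {w, y}): φ is true.
  w (successors {v, y}): φ is true.
  x (successors {v, w, y}): φ is true.
  y (successors {v, x}): φ is true.
For instance, at x:
  At x: []<>q is true, []q is true, so []<>q | []q is true.
    At x: []<>q requires <>q at every successor {v, w, y}.
      At v: <>q is true.
      At w: <>q is true.
      At y: <>q is true.
    So []<>q is true at x.
    At x: []q requires q at every successor {v, w, y}.
      At v: q is true.
      At w: q is true.
      At y: q is true.
    So []q is true at x.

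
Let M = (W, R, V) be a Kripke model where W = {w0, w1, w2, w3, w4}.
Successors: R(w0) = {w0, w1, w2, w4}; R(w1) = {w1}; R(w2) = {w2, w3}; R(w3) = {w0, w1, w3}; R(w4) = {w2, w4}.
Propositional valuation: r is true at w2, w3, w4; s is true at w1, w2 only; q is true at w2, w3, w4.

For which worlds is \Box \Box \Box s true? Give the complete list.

w1

Recall that \Box ψ holds at a world iff ψ holds at every accessible world, and \Diamond ψ holds iff ψ holds at some accessible world.
Let φ = \Box \Box \Box s. Evaluate φ at each world:
  w0 (successors {w0, w1, w2, w4}): φ is false.
  w1 (successors {w1}): φ is true.
  w2 (successors {w2, w3}): φ is false.
  w3 (successors {w0, w1, w3}): φ is false.
  w4 (successors {w2, w4}): φ is false.
For instance, at w0:
  At w0: \Box \Box \Box s requires \Box \Box s at every successor {w0, w1, w2, w4}.
    \Box \Box s fails at w0, so \Box \Box \Box s is false at w0.
      At w0: \Box \Box s requires \Box s at every successor {w0, w1, w2, w4}.
        \Box s fails at w0, so \Box \Box s is false at w0.
Satisfying worlds: {w1}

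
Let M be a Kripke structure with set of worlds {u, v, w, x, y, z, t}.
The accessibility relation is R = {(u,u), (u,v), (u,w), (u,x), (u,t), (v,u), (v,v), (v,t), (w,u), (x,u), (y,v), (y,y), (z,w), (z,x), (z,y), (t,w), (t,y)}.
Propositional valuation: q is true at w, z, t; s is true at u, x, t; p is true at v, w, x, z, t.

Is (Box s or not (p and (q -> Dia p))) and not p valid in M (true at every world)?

No

Let φ = (Box s or not (p and (q -> Dia p))) and not p. Evaluate φ at each world:
  u (successors {u, v, w, x, t}): φ is true.
  v (successors {u, v, t}): φ is false.
  w (successors {u}): φ is false.
  x (successors {u}): φ is false.
  y (successors {v, y}): φ is true.
  z (successors {w, x, y}): φ is false.
  t (successors {w, y}): φ is false.
Detail at v (counterexample):
  At v: Box s or not (p and (q -> Dia p)) is false, not p is false, so (Box s or not (p and (q -> Dia p))) and not p is false.
    At v: Box s is false, not (p and (q -> Dia p)) is false, so Box s or not (p and (q -> Dia p)) is false.
      At v: Box s requires s at every successor {u, v, t}.
        s fails at v, so Box s is false at v.
      At v: p and (q -> Dia p) is true, so not (p and (q -> Dia p)) is false.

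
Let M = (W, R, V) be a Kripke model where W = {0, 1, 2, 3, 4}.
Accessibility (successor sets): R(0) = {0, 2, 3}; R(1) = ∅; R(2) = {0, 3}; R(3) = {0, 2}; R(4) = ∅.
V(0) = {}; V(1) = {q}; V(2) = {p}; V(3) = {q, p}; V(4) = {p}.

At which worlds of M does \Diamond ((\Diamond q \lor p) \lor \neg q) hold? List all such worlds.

Let φ = \Diamond ((\Diamond q \lor p) \lor \neg q). Evaluate φ at each world:
  0 (successors {0, 2, 3}): φ is true.
  1 (successors ∅): φ is false.
  2 (successors {0, 3}): φ is true.
  3 (successors {0, 2}): φ is true.
  4 (successors ∅): φ is false.
For instance, at 3:
  At 3: \Diamond ((\Diamond q \lor p) \lor \neg q) requires (\Diamond q \lor p) \lor \neg q at some successor in {0, 2}.
    (\Diamond q \lor p) \lor \neg q holds at 0, so \Diamond ((\Diamond q \lor p) \lor \neg q) is true at 3.
      At 0: \Diamond q \lor p is true, \neg q is true, so (\Diamond q \lor p) \lor \neg q is true.
Satisfying worlds: {0, 2, 3}

0, 2, 3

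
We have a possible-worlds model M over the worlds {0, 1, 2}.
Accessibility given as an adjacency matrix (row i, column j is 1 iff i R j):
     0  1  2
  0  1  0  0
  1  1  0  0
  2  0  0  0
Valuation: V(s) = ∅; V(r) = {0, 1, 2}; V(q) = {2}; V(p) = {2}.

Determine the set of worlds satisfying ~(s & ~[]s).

0, 1, 2

Let φ = ~(s & ~[]s). Evaluate φ at each world:
  0 (successors {0}): φ is true.
  1 (successors {0}): φ is true.
  2 (successors ∅): φ is true.
For instance, at 1:
  At 1: s & ~[]s is false, so ~(s & ~[]s) is true.
    At 1: s is false, ~[]s is true, so s & ~[]s is false.
      At 1: []s is false, so ~[]s is true.
Satisfying worlds: {0, 1, 2}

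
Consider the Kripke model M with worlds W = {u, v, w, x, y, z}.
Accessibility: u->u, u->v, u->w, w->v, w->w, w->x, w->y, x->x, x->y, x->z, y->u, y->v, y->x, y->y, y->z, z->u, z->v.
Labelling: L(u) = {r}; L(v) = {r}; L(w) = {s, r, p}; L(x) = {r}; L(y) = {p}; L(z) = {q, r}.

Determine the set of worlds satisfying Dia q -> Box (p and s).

Recall that Box ψ holds at a world iff ψ holds at every accessible world, and Dia ψ holds iff ψ holds at some accessible world.
Let φ = Dia q -> Box (p and s). Evaluate φ at each world:
  u (successors {u, v, w}): φ is true.
  v (successors ∅): φ is true.
  w (successors {v, w, x, y}): φ is true.
  x (successors {x, y, z}): φ is false.
  y (successors {u, v, x, y, z}): φ is false.
  z (successors {u, v}): φ is true.
For instance, at y:
  At y: Dia q is true, Box (p and s) is false, so Dia q -> Box (p and s) is false.
    At y: Dia q requires q at some successor in {u, v, x, y, z}.
      q holds at z, so Dia q is true at y.
    At y: Box (p and s) requires p and s at every successor {u, v, x, y, z}.
      p and s fails at u, so Box (p and s) is false at y.
Satisfying worlds: {u, v, w, z}

u, v, w, z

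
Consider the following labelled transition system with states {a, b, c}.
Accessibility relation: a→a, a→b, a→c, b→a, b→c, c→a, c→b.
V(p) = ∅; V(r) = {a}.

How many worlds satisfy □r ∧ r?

0

Recall that □ψ holds at a world iff ψ holds at every accessible world, and ◇ψ holds iff ψ holds at some accessible world.
Let φ = □r ∧ r. Evaluate φ at each world:
  a (successors {a, b, c}): φ is false.
  b (successors {a, c}): φ is false.
  c (successors {a, b}): φ is false.
For instance, at b:
  At b: □r is false, r is false, so □r ∧ r is false.
    At b: □r requires r at every successor {a, c}.
      r fails at c, so □r is false at b.
Satisfying worlds: none.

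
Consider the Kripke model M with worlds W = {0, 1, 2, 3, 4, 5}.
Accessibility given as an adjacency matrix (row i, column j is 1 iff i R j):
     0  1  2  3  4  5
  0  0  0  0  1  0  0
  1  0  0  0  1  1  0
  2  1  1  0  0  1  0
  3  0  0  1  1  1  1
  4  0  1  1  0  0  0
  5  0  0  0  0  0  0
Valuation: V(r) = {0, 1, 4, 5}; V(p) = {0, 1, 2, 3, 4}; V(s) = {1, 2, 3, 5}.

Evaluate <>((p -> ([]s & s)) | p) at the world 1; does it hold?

Yes

Recall that []ψ holds at a world iff ψ holds at every accessible world, and <>ψ holds iff ψ holds at some accessible world.
At 1: <>((p -> ([]s & s)) | p) requires (p -> ([]s & s)) | p at some successor in {3, 4}.
  (p -> ([]s & s)) | p holds at 3, so <>((p -> ([]s & s)) | p) is true at 1.
    At 3: p -> ([]s & s) is false, p is true, so (p -> ([]s & s)) | p is true.
      At 3: p is true, []s & s is false, so p -> ([]s & s) is false.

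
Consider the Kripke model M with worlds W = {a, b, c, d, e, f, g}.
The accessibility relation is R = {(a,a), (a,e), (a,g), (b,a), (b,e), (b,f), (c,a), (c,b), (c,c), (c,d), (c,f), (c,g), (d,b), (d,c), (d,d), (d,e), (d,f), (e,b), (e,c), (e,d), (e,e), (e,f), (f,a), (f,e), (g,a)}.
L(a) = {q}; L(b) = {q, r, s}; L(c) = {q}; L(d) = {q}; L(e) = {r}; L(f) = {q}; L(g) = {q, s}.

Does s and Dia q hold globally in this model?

Recall that Dia ψ holds at a world iff ψ holds at some accessible world.
Let φ = s and Dia q. Evaluate φ at each world:
  a (successors {a, e, g}): φ is false.
  b (successors {a, e, f}): φ is true.
  c (successors {a, b, c, d, f, g}): φ is false.
  d (successors {b, c, d, e, f}): φ is false.
  e (successors {b, c, d, e, f}): φ is false.
  f (successors {a, e}): φ is false.
  g (successors {a}): φ is true.
Detail at a (counterexample):
  At a: s is false, Dia q is true, so s and Dia q is false.
    At a: Dia q requires q at some successor in {a, e, g}.
      q holds at a, so Dia q is true at a.

No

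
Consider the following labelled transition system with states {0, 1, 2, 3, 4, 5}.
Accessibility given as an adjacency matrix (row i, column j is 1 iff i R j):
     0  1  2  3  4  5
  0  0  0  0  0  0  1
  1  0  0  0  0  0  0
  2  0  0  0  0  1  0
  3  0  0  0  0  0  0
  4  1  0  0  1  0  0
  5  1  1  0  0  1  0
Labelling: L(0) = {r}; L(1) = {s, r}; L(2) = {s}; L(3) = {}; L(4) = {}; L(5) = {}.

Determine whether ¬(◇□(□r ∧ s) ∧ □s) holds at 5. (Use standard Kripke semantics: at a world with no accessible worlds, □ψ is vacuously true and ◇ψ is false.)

Recall that □ψ holds at a world iff ψ holds at every accessible world, and ◇ψ holds iff ψ holds at some accessible world.
At 5: ◇□(□r ∧ s) ∧ □s is false, so ¬(◇□(□r ∧ s) ∧ □s) is true.
  At 5: ◇□(□r ∧ s) is true, □s is false, so ◇□(□r ∧ s) ∧ □s is false.
    At 5: ◇□(□r ∧ s) requires □(□r ∧ s) at some successor in {0, 1, 4}.
      □(□r ∧ s) holds at 1, so ◇□(□r ∧ s) is true at 5.
    At 5: □s requires s at every successor {0, 1, 4}.
      s fails at 0, so □s is false at 5.

Yes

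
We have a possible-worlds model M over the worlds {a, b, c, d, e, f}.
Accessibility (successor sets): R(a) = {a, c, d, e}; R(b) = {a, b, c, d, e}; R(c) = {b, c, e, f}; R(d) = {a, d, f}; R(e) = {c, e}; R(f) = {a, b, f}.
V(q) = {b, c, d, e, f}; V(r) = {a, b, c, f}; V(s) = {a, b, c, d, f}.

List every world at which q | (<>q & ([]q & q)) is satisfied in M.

Let φ = q | (<>q & ([]q & q)). Evaluate φ at each world:
  a (successors {a, c, d, e}): φ is false.
  b (successors {a, b, c, d, e}): φ is true.
  c (successors {b, c, e, f}): φ is true.
  d (successors {a, d, f}): φ is true.
  e (successors {c, e}): φ is true.
  f (successors {a, b, f}): φ is true.
For instance, at f:
  At f: q is true, <>q & ([]q & q) is false, so q | (<>q & ([]q & q)) is true.
    At f: <>q is true, []q & q is false, so <>q & ([]q & q) is false.
      At f: <>q requires q at some successor in {a, b, f}.
        q holds at b, so <>q is true at f.
      At f: []q is false, q is true, so []q & q is false.
Satisfying worlds: {b, c, d, e, f}

b, c, d, e, f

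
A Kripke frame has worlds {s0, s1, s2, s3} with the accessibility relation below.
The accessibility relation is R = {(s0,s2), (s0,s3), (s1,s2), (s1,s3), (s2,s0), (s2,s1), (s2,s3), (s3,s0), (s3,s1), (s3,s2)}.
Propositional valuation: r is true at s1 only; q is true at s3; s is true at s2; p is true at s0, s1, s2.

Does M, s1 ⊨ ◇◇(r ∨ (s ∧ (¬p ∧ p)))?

Recall that ◇ψ holds at a world iff ψ holds at some accessible world.
At s1: ◇◇(r ∨ (s ∧ (¬p ∧ p))) requires ◇(r ∨ (s ∧ (¬p ∧ p))) at some successor in {s2, s3}.
  ◇(r ∨ (s ∧ (¬p ∧ p))) holds at s2, so ◇◇(r ∨ (s ∧ (¬p ∧ p))) is true at s1.
    At s2: ◇(r ∨ (s ∧ (¬p ∧ p))) requires r ∨ (s ∧ (¬p ∧ p)) at some successor in {s0, s1, s3}.
      r ∨ (s ∧ (¬p ∧ p)) holds at s1, so ◇(r ∨ (s ∧ (¬p ∧ p))) is true at s2.

Yes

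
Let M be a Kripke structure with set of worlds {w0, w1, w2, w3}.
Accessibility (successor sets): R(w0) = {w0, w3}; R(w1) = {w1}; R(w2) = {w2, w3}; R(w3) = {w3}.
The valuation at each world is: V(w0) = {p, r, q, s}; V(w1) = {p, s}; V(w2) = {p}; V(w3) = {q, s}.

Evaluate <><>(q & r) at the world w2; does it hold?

No

Recall that <>ψ holds at a world iff ψ holds at some accessible world.
At w2: <><>(q & r) requires <>(q & r) at some successor in {w2, w3}.
  At w2: <>(q & r) is false.
  At w3: <>(q & r) is false.
So <><>(q & r) is false at w2.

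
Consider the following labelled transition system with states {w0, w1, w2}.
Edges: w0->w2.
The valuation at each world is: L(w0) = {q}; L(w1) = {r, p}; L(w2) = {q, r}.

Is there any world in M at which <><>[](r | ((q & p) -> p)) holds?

No

Let φ = <><>[](r | ((q & p) -> p)). Evaluate φ at each world:
  w0 (successors {w2}): φ is false.
  w1 (successors ∅): φ is false.
  w2 (successors ∅): φ is false.
For instance, at w0:
  At w0: <><>[](r | ((q & p) -> p)) requires <>[](r | ((q & p) -> p)) at some successor in {w2}.
    At w2: <>[](r | ((q & p) -> p)) is false.
  So <><>[](r | ((q & p) -> p)) is false at w0.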